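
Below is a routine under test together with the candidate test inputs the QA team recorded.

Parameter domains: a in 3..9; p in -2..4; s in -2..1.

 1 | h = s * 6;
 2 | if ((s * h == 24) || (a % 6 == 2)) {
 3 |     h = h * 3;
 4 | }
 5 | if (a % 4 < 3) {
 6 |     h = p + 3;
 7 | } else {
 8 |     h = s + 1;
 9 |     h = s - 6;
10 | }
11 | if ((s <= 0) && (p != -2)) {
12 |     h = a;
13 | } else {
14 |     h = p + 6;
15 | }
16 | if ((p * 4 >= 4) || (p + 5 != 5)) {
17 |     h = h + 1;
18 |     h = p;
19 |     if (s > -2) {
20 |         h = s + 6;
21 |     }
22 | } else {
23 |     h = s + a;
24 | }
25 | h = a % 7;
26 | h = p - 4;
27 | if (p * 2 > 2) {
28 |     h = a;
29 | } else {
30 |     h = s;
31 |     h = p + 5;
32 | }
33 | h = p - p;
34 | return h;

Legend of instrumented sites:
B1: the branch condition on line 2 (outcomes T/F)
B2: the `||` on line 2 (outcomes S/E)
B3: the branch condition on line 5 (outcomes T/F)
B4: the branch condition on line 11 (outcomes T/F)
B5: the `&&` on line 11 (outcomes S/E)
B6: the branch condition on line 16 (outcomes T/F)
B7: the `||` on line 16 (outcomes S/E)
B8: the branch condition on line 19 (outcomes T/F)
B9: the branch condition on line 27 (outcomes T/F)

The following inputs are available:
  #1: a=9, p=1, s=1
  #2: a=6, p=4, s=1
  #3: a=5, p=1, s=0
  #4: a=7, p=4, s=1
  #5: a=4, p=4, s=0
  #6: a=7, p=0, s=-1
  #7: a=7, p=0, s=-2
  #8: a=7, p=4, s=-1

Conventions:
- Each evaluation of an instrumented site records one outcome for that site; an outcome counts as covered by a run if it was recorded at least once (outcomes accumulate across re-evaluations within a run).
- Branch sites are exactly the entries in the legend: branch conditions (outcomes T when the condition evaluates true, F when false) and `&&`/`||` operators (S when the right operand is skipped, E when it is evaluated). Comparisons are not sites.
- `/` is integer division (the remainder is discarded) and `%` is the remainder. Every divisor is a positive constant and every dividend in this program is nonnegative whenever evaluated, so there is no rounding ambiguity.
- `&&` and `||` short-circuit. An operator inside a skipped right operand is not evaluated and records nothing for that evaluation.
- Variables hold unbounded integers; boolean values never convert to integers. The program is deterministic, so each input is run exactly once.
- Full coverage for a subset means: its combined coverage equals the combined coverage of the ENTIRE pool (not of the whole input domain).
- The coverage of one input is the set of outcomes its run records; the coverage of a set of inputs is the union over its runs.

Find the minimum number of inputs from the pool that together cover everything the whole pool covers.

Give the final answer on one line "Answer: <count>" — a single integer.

run #1 (a=9, p=1, s=1) records B1=F, B2=E, B3=T, B4=F, B5=S, B6=T, B7=S, B8=T, B9=F
run #2 (a=6, p=4, s=1) records B1=F, B2=E, B3=T, B4=F, B5=S, B6=T, B7=S, B8=T, B9=T
run #3 (a=5, p=1, s=0) records B1=F, B2=E, B3=T, B4=T, B5=E, B6=T, B7=S, B8=T, B9=F
run #4 (a=7, p=4, s=1) records B1=F, B2=E, B3=F, B4=F, B5=S, B6=T, B7=S, B8=T, B9=T
run #5 (a=4, p=4, s=0) records B1=F, B2=E, B3=T, B4=T, B5=E, B6=T, B7=S, B8=T, B9=T
run #6 (a=7, p=0, s=-1) records B1=F, B2=E, B3=F, B4=T, B5=E, B6=F, B7=E, B9=F
run #7 (a=7, p=0, s=-2) records B1=T, B2=S, B3=F, B4=T, B5=E, B6=F, B7=E, B9=F
run #8 (a=7, p=4, s=-1) records B1=F, B2=E, B3=F, B4=T, B5=E, B6=T, B7=S, B8=T, B9=T
together the pool reaches 17 outcomes: B1=T, B1=F, B2=S, B2=E, B3=T, B3=F, B4=T, B4=F, B5=S, B5=E, B6=T, B6=F, B7=S, B7=E, B8=T, B9=T, B9=F
no size-1 subset reaches all 17 outcomes (best union: 9/17)
at size 2, {2, 7} reaches all 17 outcomes; every lexicographically earlier size-2 subset fails

Answer: 2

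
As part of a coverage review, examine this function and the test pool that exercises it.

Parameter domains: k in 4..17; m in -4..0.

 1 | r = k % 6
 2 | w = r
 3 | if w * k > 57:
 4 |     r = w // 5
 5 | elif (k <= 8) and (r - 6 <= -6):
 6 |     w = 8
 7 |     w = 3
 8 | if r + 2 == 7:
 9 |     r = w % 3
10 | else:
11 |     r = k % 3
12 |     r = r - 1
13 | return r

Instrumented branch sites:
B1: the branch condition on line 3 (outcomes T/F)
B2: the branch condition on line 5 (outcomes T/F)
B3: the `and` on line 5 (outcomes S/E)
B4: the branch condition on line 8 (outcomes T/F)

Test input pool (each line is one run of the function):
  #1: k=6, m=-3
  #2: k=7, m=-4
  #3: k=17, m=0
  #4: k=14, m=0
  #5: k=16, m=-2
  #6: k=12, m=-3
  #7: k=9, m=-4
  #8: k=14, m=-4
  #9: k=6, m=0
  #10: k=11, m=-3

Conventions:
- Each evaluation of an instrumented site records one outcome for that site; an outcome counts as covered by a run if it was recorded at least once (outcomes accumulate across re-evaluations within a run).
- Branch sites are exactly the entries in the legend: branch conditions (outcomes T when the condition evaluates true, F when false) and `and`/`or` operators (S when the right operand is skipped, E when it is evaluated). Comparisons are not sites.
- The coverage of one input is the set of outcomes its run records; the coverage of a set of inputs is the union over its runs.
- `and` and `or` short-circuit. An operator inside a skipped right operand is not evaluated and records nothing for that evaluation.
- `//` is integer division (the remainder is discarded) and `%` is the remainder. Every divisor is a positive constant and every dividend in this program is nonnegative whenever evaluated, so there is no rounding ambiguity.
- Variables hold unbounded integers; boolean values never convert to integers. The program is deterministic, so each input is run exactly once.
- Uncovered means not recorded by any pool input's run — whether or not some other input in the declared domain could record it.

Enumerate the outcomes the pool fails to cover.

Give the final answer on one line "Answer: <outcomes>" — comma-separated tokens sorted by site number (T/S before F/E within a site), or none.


input #1 (k=6, m=-3): events B1->F, B3->E, B2->T, B4->F; covers B1=F, B2=T, B3=E, B4=F
input #2 (k=7, m=-4): events B1->F, B3->E, B2->F, B4->F; covers B1=F, B2=F, B3=E, B4=F
input #3 (k=17, m=0): events B1->T, B4->F; covers B1=T, B4=F
input #4 (k=14, m=0): events B1->F, B3->S, B2->F, B4->F; covers B1=F, B2=F, B3=S, B4=F
input #5 (k=16, m=-2): events B1->T, B4->F; covers B1=T, B4=F
input #6 (k=12, m=-3): events B1->F, B3->S, B2->F, B4->F; covers B1=F, B2=F, B3=S, B4=F
input #7 (k=9, m=-4): events B1->F, B3->S, B2->F, B4->F; covers B1=F, B2=F, B3=S, B4=F
input #8 (k=14, m=-4): events B1->F, B3->S, B2->F, B4->F; covers B1=F, B2=F, B3=S, B4=F
input #9 (k=6, m=0): events B1->F, B3->E, B2->T, B4->F; covers B1=F, B2=T, B3=E, B4=F
input #10 (k=11, m=-3): events B1->F, B3->S, B2->F, B4->T; covers B1=F, B2=F, B3=S, B4=T
union over the pool: B1=T, B1=F, B2=T, B2=F, B3=S, B3=E, B4=T, B4=F
uncovered (0 of 8): none
Answer: none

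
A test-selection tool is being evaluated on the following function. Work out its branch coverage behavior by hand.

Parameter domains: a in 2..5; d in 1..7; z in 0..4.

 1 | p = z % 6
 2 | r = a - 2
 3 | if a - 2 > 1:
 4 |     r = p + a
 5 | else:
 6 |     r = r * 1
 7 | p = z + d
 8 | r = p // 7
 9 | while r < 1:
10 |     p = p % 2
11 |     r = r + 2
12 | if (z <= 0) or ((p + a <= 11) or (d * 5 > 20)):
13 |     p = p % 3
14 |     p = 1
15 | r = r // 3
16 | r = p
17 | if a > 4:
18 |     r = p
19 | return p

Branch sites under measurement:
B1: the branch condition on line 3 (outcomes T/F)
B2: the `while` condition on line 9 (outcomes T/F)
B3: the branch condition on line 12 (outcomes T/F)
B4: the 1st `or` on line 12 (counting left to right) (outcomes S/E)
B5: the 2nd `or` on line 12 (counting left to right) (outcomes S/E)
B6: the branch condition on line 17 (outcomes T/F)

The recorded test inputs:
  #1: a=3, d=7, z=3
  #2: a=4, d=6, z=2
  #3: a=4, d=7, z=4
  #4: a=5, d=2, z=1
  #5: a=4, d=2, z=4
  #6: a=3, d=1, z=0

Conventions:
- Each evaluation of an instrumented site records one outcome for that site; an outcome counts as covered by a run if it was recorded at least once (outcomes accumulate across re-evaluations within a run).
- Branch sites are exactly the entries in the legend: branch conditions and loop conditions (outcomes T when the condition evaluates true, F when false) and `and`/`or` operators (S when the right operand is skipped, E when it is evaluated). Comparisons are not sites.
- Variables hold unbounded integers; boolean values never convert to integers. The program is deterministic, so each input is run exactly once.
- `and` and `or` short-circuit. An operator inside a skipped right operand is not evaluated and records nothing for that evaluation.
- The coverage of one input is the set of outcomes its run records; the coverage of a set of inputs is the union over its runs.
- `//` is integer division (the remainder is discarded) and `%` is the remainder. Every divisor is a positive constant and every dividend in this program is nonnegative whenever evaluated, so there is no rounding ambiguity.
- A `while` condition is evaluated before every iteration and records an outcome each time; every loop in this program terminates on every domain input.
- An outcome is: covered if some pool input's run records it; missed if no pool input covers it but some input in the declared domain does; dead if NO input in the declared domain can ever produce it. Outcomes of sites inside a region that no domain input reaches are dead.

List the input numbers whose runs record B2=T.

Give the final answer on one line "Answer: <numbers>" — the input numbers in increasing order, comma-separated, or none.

input #1 (a=3, d=7, z=3): misses B2=T
input #2 (a=4, d=6, z=2): misses B2=T
input #3 (a=4, d=7, z=4): misses B2=T
input #4 (a=5, d=2, z=1): covers B2=T
input #5 (a=4, d=2, z=4): covers B2=T
input #6 (a=3, d=1, z=0): covers B2=T

Answer: 4, 5, 6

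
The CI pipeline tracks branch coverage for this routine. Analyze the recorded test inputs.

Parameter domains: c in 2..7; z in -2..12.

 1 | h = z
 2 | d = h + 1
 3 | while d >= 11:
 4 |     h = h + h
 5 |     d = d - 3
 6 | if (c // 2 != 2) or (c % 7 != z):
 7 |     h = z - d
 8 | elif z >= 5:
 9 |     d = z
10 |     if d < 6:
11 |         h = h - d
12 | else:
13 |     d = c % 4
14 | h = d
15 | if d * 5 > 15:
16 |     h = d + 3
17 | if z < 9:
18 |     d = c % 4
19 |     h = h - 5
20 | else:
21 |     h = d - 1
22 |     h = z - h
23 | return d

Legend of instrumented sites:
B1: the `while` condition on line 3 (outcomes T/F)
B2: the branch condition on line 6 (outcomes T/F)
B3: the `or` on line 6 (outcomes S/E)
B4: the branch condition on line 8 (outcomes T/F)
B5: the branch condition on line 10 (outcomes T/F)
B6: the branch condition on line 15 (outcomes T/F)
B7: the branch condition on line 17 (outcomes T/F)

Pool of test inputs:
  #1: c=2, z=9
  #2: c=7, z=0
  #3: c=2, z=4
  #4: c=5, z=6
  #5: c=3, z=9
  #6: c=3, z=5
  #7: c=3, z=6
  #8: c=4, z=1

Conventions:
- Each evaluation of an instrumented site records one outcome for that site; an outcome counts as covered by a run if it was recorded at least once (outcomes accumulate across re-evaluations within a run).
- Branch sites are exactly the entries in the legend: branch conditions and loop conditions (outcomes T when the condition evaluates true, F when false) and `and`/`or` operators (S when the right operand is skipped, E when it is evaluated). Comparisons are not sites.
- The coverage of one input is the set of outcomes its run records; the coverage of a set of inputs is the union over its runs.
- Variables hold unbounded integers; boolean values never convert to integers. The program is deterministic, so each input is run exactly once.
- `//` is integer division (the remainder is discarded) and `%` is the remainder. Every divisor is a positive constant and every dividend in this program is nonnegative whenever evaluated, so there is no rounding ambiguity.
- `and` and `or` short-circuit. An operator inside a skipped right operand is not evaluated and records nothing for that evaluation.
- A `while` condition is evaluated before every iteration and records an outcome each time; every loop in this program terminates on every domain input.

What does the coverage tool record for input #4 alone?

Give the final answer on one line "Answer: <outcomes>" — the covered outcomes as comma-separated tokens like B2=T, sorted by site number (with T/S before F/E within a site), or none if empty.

Event log for input #4 (c=5, z=6):
  B1->F, B3->E, B2->T, B6->T, B7->T
distinct outcomes covered: B1=F, B2=T, B3=E, B6=T, B7=T

Answer: B1=F, B2=T, B3=E, B6=T, B7=T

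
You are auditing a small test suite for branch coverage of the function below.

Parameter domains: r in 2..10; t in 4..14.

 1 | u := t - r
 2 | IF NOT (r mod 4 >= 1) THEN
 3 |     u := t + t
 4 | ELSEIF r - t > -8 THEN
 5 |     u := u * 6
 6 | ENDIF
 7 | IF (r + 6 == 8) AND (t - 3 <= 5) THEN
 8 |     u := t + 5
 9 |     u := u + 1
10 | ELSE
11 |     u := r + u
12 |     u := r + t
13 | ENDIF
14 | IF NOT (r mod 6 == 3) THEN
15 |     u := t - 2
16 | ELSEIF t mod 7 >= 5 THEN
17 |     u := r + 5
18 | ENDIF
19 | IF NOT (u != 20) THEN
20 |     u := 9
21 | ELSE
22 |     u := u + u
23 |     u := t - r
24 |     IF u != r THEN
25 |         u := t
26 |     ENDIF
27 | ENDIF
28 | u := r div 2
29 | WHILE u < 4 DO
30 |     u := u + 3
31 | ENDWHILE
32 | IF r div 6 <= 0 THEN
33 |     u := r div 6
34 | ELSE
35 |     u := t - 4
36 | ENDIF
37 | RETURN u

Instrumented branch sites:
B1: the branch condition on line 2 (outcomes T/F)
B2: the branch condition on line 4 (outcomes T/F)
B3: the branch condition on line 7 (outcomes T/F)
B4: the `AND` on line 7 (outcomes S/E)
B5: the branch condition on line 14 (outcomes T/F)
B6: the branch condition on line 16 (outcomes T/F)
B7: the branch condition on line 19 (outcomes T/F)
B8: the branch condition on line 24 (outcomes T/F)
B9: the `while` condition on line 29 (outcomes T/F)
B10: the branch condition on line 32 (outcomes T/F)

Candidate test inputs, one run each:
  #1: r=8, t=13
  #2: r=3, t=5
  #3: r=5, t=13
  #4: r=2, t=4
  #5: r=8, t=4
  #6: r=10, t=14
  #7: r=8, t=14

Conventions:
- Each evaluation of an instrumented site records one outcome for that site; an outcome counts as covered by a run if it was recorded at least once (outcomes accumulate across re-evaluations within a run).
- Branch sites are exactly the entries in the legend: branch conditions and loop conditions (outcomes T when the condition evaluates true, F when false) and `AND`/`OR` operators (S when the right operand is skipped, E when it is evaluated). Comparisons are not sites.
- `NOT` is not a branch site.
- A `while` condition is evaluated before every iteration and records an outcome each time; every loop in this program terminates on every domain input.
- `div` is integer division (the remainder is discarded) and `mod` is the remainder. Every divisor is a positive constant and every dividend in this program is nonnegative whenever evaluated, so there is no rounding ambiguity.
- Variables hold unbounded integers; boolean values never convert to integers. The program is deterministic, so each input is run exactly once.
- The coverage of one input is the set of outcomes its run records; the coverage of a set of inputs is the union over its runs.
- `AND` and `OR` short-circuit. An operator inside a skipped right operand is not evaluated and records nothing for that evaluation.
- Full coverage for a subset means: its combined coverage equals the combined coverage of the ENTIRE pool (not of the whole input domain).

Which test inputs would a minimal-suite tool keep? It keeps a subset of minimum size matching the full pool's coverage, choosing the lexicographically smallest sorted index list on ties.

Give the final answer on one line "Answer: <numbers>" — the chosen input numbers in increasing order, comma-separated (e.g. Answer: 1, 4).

test 1 (r=8, t=13) fires B1->T, B4->S, B3->F, B5->T, B7->F, B8->T, B9->F, B10->F; hits B1=T, B3=F, B4=S, B5=T, B7=F, B8=T, B9=F, B10=F
test 2 (r=3, t=5) fires B1->F, B2->T, B4->S, B3->F, B5->F, B6->T, B7->F, B8->T, B9->T, B9->F, B10->T; hits B1=F, B2=T, B3=F, B4=S, B5=F, B6=T, B7=F, B8=T, B9=T, B9=F, B10=T
test 3 (r=5, t=13) fires B1->F, B2->F, B4->S, B3->F, B5->T, B7->F, B8->T, B9->T, B9->F, B10->T; hits B1=F, B2=F, B3=F, B4=S, B5=T, B7=F, B8=T, B9=T, B9=F, B10=T
test 4 (r=2, t=4) fires B1->F, B2->T, B4->E, B3->T, B5->T, B7->F, B8->F, B9->T, B9->F, B10->T; hits B1=F, B2=T, B3=T, B4=E, B5=T, B7=F, B8=F, B9=T, B9=F, B10=T
test 5 (r=8, t=4) fires B1->T, B4->S, B3->F, B5->T, B7->F, B8->T, B9->F, B10->F; hits B1=T, B3=F, B4=S, B5=T, B7=F, B8=T, B9=F, B10=F
test 6 (r=10, t=14) fires B1->F, B2->T, B4->S, B3->F, B5->T, B7->F, B8->T, B9->F, B10->F; hits B1=F, B2=T, B3=F, B4=S, B5=T, B7=F, B8=T, B9=F, B10=F
test 7 (r=8, t=14) fires B1->T, B4->S, B3->F, B5->T, B7->F, B8->T, B9->F, B10->F; hits B1=T, B3=F, B4=S, B5=T, B7=F, B8=T, B9=F, B10=F
pool-wide coverage (18 outcomes): B1=T, B1=F, B2=T, B2=F, B3=T, B3=F, B4=S, B4=E, B5=T, B5=F, B6=T, B7=F, B8=T, B8=F, B9=T, B9=F, B10=T, B10=F
every size-1 subset falls short of the 18 outcomes (best: 11/18)
every size-2 subset falls short of the 18 outcomes (best: 15/18)
every size-3 subset falls short of the 18 outcomes (best: 17/18)
at size 4, {1, 2, 3, 4} reaches all 18 outcomes; every lexicographically earlier size-4 subset fails

Answer: 1, 2, 3, 4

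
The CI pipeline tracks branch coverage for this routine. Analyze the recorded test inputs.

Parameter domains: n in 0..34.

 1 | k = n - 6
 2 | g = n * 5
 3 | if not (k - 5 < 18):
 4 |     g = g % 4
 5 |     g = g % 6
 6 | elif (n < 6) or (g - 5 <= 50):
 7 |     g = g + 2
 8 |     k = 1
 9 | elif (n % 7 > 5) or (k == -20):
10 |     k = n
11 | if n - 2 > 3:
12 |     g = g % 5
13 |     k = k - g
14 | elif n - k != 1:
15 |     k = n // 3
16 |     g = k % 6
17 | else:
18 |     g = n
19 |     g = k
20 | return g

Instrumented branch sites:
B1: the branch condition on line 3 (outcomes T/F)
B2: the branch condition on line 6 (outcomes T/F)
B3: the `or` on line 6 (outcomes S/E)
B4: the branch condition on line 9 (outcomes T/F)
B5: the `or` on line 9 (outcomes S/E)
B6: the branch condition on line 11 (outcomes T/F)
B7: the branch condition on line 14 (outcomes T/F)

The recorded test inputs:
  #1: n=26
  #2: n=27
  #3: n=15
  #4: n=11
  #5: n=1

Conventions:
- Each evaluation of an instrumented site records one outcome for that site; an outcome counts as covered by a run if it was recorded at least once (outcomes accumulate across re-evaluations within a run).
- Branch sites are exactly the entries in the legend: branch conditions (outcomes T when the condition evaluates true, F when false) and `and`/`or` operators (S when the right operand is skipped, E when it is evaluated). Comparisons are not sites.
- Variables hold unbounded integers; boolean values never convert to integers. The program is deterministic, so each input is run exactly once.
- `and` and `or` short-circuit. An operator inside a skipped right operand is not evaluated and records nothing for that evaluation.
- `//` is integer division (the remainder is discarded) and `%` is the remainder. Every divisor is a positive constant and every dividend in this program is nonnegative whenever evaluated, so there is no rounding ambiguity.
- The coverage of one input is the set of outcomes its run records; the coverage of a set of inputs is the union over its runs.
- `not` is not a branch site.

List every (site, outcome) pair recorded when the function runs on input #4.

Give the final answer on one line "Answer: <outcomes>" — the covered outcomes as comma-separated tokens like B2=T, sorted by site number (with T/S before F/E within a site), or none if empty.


Tracing the run of input #4 (n=11):
  B1->F, B3->E, B2->T, B6->T
collecting distinct outcomes: B1=F, B2=T, B3=E, B6=T
Answer: B1=F, B2=T, B3=E, B6=T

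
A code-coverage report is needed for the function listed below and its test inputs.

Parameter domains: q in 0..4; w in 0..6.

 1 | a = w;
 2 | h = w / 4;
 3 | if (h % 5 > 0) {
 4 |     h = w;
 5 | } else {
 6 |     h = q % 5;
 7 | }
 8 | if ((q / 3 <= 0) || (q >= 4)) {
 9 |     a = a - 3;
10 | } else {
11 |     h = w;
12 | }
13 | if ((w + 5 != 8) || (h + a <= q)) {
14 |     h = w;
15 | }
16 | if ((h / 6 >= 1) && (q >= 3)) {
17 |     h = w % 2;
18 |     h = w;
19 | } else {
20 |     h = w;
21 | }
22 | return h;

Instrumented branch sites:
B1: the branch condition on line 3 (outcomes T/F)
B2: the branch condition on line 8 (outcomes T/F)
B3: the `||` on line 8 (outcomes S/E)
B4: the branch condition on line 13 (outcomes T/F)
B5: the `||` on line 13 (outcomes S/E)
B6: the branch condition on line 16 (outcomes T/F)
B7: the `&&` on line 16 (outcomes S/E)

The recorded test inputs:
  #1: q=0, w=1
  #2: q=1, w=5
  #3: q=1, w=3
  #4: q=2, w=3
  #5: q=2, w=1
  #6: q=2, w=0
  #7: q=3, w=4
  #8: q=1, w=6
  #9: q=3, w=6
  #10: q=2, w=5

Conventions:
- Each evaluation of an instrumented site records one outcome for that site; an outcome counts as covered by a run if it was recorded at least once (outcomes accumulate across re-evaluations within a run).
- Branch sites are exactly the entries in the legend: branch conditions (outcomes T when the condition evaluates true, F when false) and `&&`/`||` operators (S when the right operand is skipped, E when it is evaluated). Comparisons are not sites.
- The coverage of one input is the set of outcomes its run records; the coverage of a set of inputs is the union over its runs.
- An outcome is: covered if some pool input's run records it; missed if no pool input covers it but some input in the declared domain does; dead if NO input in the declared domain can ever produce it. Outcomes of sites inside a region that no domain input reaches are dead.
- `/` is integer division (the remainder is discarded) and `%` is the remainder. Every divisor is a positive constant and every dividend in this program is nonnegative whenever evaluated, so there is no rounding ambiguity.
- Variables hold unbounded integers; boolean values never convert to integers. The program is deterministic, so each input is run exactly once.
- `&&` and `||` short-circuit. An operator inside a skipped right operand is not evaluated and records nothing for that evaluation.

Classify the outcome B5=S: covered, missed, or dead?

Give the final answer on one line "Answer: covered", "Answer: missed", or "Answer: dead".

B5=S is recorded by pool input(s) 1, 2, 5, 6, 7, 8, 9, 10 -> covered

Answer: covered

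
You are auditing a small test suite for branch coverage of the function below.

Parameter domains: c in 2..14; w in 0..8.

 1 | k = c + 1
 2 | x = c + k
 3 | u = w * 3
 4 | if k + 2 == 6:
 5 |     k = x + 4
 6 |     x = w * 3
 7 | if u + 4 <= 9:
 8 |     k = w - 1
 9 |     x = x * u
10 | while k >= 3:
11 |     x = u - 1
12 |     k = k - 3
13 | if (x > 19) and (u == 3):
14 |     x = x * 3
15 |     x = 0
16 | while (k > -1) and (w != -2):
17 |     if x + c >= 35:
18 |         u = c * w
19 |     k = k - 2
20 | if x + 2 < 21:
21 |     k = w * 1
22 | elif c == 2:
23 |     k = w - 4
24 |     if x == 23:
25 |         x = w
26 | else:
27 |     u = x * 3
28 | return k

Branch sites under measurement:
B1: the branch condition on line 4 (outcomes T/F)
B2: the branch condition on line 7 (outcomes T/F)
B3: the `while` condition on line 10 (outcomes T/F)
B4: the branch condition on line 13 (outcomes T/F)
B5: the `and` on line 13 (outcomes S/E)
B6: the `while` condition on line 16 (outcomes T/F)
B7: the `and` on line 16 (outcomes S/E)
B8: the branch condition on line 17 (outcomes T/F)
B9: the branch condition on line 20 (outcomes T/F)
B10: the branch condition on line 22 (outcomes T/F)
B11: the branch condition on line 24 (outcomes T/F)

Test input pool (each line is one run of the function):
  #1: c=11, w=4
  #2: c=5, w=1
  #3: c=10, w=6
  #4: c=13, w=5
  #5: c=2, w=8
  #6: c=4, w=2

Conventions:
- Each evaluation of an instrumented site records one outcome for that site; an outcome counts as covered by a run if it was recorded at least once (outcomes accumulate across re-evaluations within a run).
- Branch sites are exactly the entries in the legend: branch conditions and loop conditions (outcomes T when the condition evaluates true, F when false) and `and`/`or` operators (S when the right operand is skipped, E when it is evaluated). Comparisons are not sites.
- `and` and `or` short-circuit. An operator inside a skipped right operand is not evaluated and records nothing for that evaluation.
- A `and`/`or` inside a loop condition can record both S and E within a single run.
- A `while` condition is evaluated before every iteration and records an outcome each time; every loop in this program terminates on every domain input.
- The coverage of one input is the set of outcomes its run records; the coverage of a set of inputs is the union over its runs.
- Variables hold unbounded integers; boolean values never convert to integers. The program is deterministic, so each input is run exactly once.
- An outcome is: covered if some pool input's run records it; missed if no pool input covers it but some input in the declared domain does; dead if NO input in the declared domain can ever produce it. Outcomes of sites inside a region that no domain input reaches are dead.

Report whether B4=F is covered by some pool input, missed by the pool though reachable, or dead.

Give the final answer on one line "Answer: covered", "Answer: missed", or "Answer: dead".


B4=F is recorded by pool input(s) 1, 3, 4, 5, 6 -> covered
Answer: covered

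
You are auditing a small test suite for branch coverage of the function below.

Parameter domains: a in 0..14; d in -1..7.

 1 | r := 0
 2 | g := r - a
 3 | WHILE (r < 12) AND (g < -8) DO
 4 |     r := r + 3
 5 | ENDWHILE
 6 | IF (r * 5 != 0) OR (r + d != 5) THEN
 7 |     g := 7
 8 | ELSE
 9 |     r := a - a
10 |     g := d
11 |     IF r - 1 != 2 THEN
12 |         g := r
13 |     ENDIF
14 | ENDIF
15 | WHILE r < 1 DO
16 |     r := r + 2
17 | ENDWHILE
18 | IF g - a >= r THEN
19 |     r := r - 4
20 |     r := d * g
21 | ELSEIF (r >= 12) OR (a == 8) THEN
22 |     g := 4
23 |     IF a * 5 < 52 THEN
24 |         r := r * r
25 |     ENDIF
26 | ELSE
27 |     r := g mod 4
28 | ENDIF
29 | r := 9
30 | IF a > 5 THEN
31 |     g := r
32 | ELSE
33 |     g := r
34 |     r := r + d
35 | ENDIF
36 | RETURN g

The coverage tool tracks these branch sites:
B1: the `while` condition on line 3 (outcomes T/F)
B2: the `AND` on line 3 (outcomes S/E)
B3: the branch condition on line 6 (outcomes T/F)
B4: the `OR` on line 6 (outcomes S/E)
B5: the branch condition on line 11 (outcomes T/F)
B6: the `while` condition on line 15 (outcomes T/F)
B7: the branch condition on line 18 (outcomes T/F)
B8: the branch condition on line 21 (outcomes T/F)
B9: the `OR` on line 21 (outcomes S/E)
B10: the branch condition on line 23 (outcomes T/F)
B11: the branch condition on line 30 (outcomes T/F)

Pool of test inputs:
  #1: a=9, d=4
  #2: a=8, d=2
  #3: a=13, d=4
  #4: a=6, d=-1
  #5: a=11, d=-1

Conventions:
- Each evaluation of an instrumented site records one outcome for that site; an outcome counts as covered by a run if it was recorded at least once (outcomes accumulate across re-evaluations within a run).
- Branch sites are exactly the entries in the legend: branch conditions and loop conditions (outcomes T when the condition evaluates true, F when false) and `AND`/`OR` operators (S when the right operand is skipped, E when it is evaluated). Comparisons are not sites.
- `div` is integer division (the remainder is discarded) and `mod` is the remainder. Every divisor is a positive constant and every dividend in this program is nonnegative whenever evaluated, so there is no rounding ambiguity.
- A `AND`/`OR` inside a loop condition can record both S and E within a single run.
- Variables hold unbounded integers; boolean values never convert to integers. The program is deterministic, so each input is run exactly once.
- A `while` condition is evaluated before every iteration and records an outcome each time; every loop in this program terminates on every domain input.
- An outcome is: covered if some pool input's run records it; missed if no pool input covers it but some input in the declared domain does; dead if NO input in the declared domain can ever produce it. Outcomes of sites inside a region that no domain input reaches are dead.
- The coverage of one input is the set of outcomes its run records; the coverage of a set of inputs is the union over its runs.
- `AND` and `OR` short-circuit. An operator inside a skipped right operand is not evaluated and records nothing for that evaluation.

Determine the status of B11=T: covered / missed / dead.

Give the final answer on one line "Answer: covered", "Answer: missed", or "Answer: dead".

B11=T is recorded by pool input(s) 1, 2, 3, 4, 5 -> covered

Answer: covered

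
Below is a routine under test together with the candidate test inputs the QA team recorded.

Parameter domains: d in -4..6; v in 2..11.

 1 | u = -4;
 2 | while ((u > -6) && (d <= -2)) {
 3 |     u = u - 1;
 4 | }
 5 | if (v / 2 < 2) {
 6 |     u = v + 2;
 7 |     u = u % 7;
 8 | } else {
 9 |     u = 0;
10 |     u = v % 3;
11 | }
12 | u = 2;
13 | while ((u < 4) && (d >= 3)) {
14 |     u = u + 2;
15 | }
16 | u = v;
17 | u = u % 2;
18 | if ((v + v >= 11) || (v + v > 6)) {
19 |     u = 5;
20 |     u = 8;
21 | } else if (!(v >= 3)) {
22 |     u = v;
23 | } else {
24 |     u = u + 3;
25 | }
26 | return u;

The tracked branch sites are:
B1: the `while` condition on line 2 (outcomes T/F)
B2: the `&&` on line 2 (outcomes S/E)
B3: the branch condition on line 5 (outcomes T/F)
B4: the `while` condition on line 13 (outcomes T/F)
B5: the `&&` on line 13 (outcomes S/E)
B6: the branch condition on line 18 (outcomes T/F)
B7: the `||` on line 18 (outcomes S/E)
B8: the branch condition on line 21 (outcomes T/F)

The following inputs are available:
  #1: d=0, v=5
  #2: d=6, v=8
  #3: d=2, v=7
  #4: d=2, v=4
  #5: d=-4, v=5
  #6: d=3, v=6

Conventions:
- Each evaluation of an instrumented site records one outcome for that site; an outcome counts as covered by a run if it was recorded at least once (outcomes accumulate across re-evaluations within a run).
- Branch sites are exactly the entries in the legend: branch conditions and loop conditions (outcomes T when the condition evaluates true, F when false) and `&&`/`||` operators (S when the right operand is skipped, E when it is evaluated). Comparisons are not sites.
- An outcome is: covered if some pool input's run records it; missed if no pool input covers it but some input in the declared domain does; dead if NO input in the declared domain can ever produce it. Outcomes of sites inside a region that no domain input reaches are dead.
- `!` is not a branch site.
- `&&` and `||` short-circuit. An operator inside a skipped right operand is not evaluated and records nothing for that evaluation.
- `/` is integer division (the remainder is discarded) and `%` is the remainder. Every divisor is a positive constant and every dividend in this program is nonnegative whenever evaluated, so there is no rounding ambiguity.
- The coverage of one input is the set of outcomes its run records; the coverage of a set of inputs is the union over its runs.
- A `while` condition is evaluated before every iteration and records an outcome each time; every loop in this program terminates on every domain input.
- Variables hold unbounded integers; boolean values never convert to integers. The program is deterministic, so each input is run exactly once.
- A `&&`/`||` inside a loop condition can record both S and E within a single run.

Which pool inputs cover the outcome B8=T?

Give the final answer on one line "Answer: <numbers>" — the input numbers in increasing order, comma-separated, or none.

input #1 (d=0, v=5): misses B8=T
input #2 (d=6, v=8): misses B8=T
input #3 (d=2, v=7): misses B8=T
input #4 (d=2, v=4): misses B8=T
input #5 (d=-4, v=5): misses B8=T
input #6 (d=3, v=6): misses B8=T

Answer: none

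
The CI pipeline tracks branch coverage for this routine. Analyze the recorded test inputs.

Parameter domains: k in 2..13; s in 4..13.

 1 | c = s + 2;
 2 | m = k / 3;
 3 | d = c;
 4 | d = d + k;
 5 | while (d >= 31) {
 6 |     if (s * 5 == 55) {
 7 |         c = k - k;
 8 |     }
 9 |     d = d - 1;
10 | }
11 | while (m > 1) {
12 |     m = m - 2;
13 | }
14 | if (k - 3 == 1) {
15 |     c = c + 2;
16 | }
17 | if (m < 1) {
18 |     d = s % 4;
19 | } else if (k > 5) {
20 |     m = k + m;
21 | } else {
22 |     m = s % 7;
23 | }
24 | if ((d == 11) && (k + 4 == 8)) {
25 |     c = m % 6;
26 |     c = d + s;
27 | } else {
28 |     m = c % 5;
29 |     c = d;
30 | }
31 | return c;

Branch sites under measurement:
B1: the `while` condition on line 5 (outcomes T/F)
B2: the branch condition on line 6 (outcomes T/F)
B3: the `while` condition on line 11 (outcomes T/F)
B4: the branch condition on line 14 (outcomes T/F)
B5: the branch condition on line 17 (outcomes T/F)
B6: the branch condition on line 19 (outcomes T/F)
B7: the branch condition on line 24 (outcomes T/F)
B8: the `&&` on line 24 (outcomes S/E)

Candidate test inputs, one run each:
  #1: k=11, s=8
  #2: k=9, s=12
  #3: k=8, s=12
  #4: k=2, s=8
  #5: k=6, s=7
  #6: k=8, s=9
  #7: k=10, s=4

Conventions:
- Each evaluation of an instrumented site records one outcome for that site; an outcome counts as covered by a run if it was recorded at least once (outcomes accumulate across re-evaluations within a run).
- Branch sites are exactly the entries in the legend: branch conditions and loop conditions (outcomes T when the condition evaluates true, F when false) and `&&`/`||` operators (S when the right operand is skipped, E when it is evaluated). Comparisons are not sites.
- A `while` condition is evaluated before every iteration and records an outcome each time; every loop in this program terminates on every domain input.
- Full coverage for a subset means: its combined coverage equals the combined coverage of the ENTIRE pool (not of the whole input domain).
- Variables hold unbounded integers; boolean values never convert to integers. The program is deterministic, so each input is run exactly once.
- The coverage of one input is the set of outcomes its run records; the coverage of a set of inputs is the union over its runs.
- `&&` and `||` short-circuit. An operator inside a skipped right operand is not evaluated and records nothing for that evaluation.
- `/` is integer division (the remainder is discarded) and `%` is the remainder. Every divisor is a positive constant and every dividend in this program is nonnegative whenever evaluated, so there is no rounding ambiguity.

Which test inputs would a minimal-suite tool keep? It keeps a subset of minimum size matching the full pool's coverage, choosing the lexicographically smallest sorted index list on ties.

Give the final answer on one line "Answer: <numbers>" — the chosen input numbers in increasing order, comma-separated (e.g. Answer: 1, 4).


input #1 (k=11, s=8): covers B1=F, B3=T, B3=F, B4=F, B5=F, B6=T, B7=F, B8=S
input #2 (k=9, s=12): covers B1=F, B3=T, B3=F, B4=F, B5=F, B6=T, B7=F, B8=S
input #3 (k=8, s=12): covers B1=F, B3=T, B3=F, B4=F, B5=T, B7=F, B8=S
input #4 (k=2, s=8): covers B1=F, B3=F, B4=F, B5=T, B7=F, B8=S
input #5 (k=6, s=7): covers B1=F, B3=T, B3=F, B4=F, B5=T, B7=F, B8=S
input #6 (k=8, s=9): covers B1=F, B3=T, B3=F, B4=F, B5=T, B7=F, B8=S
input #7 (k=10, s=4): covers B1=F, B3=T, B3=F, B4=F, B5=F, B6=T, B7=F, B8=S
the full pool covers 9 outcomes: B1=F, B3=T, B3=F, B4=F, B5=T, B5=F, B6=T, B7=F, B8=S
checked all size-1 subsets: none covers 9 outcomes (max 8/9)
size 2: inputs {1, 3} cover all 9 outcomes, and no lexicographically smaller subset of this size does
Answer: 1, 3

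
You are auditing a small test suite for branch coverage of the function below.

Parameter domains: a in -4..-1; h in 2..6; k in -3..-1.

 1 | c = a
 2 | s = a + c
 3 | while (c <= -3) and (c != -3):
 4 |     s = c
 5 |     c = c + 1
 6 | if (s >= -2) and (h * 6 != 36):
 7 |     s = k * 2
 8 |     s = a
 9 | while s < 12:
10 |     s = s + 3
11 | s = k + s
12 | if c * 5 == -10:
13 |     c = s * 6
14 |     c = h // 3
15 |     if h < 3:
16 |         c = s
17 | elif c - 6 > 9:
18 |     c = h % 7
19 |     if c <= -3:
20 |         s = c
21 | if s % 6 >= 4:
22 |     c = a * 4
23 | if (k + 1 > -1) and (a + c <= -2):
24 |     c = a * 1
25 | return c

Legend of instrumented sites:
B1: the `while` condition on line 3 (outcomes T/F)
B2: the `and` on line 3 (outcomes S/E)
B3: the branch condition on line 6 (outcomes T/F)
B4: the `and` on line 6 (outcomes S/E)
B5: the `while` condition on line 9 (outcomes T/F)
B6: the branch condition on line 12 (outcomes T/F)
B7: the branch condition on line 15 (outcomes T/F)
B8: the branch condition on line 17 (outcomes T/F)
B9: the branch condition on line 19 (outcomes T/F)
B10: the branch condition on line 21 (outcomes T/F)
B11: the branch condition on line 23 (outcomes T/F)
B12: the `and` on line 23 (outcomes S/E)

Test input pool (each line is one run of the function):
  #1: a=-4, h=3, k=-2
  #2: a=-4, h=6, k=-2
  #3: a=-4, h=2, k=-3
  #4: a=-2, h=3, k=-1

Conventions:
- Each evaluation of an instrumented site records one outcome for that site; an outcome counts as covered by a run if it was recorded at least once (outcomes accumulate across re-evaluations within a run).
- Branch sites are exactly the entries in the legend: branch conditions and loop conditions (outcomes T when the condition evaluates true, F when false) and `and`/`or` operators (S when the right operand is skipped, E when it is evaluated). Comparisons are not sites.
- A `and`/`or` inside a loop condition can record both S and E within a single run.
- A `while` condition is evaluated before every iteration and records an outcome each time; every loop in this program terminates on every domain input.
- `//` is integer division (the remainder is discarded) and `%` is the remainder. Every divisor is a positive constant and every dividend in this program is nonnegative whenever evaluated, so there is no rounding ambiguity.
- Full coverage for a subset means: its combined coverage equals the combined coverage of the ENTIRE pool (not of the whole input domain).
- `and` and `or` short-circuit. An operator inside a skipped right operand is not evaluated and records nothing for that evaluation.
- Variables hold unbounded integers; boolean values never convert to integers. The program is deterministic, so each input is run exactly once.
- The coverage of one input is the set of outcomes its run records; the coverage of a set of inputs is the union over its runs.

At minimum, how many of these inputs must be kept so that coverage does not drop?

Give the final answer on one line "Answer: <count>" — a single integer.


test 1 (a=-4, h=3, k=-2) hits B1=T, B1=F, B2=E, B3=F, B4=S, B5=T, B5=F, B6=F, B8=F, B10=F, B11=F, B12=S
test 2 (a=-4, h=6, k=-2) hits B1=T, B1=F, B2=E, B3=F, B4=S, B5=T, B5=F, B6=F, B8=F, B10=F, B11=F, B12=S
test 3 (a=-4, h=2, k=-3) hits B1=T, B1=F, B2=E, B3=F, B4=S, B5=T, B5=F, B6=F, B8=F, B10=T, B11=F, B12=S
test 4 (a=-2, h=3, k=-1) hits B1=F, B2=S, B3=F, B4=S, B5=T, B5=F, B6=T, B7=F, B10=F, B11=F, B12=E
together the pool reaches 17 outcomes: B1=T, B1=F, B2=S, B2=E, B3=F, B4=S, B5=T, B5=F, B6=T, B6=F, B7=F, B8=F, B10=T, B10=F, B11=F, B12=S, B12=E
size 1 is not enough: best union over all size-1 subsets is 12/17
size 2: inputs {3, 4} cover all 17 outcomes, and no lexicographically smaller subset of this size does
Answer: 2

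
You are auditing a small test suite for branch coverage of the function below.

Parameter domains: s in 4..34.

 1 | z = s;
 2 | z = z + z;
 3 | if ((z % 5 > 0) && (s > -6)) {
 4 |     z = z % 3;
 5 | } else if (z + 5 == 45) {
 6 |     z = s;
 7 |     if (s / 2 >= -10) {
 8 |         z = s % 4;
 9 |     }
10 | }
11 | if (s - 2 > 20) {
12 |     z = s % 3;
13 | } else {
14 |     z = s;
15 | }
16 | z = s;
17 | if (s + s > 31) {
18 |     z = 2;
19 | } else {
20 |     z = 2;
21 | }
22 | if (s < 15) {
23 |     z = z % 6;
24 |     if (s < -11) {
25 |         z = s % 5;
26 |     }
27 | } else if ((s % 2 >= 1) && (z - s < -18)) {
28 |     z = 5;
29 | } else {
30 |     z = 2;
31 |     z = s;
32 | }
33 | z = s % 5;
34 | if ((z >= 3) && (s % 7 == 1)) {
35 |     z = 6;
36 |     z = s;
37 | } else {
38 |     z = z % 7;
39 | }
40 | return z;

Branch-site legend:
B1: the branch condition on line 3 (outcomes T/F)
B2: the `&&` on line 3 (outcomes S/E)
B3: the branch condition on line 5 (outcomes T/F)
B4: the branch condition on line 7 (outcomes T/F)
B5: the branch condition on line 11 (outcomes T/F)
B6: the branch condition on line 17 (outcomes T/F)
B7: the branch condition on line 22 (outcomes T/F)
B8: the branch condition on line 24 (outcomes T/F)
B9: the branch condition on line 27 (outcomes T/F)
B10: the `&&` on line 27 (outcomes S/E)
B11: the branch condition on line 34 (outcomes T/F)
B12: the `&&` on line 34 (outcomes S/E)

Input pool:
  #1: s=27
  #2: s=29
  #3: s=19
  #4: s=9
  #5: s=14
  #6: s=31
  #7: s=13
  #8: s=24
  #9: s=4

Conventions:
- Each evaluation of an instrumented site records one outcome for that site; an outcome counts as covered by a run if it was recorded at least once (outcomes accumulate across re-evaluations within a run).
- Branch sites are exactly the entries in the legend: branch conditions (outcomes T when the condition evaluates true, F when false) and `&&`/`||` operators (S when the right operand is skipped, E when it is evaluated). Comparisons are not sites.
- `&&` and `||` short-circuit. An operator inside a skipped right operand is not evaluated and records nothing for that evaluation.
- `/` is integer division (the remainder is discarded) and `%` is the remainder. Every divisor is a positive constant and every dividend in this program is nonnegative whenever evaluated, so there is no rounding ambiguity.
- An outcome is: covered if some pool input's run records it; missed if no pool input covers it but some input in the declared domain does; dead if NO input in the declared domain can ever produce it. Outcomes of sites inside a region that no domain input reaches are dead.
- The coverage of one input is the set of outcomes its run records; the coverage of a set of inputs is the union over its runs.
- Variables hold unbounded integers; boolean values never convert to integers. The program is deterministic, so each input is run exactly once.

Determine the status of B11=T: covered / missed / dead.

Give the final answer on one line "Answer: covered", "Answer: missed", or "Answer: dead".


B11=T is recorded by pool input(s) 2 -> covered
Answer: covered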